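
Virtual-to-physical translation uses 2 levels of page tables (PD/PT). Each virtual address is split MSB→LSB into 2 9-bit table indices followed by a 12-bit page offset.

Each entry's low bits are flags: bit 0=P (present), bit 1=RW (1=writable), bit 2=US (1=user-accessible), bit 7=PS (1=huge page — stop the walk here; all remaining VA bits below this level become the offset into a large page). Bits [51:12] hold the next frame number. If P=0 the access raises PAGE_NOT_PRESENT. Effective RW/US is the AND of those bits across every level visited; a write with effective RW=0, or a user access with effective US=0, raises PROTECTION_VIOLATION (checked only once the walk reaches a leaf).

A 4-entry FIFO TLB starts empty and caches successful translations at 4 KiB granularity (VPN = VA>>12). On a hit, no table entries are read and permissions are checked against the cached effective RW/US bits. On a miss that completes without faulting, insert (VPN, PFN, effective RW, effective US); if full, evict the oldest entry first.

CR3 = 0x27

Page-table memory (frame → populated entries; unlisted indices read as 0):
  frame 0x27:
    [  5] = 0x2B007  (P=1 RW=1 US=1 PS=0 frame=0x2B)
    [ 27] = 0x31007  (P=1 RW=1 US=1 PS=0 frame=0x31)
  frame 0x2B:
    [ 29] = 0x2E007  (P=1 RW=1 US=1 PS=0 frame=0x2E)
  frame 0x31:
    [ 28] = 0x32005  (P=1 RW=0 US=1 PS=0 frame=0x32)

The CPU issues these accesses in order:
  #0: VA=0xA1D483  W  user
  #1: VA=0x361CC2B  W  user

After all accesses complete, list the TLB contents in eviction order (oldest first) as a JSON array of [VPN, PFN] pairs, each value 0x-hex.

Walk each access:
#0 VA=0xA1D483 (w,user):
  [0] read 0x27 idx=5: raw=0x2B007 flags P=1 W=1 U=1 S=0
  [1] read 0x2B idx=29: raw=0x2E007 flags P=1 W=1 U=1 S=0
  ⇒ phys 0x2E483  [2 reads]
#1 VA=0x361CC2B (w,user):
  [0] read 0x27 idx=27: raw=0x31007 flags P=1 W=1 U=1 S=0
  [1] read 0x31 idx=28: raw=0x32005 flags P=1 W=0 U=1 S=0
  → PROTECTION_VIOLATION  (2 entries read)

TLB: [["0xA1D", "0x2E"]]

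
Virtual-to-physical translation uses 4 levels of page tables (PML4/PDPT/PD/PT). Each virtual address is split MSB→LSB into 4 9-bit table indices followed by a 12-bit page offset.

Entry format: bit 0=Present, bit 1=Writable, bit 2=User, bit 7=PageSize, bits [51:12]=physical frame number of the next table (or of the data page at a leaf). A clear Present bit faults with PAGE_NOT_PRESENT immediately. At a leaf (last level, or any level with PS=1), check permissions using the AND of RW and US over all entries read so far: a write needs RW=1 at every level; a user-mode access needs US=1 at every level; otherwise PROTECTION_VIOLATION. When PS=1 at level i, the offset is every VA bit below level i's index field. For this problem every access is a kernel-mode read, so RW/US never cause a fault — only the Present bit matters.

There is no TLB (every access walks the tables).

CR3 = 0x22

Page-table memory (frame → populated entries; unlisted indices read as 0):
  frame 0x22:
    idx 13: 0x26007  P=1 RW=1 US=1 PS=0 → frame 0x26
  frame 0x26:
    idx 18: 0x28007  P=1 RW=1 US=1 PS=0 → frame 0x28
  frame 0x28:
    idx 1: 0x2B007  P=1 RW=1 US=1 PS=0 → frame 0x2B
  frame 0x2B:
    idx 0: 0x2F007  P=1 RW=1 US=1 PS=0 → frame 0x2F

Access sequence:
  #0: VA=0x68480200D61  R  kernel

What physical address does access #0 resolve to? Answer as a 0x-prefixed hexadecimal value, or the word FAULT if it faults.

Per-access translation:
#0 VA=0x68480200D61 (r,kernel):
  lvl0: tbl 0x22, slot 13 ⇒ 0x26007 (P1/RW1/US1/PS0)
  lvl1: tbl 0x26, slot 18 ⇒ 0x28007 (P1/RW1/US1/PS0)
  lvl2: tbl 0x28, slot 1 ⇒ 0x2B007 (P1/RW1/US1/PS0)
  lvl3: tbl 0x2B, slot 0 ⇒ 0x2F007 (P1/RW1/US1/PS0)
  → PA=0x2FD61  (4 entries read)

Access #0 PA: 0x2FD61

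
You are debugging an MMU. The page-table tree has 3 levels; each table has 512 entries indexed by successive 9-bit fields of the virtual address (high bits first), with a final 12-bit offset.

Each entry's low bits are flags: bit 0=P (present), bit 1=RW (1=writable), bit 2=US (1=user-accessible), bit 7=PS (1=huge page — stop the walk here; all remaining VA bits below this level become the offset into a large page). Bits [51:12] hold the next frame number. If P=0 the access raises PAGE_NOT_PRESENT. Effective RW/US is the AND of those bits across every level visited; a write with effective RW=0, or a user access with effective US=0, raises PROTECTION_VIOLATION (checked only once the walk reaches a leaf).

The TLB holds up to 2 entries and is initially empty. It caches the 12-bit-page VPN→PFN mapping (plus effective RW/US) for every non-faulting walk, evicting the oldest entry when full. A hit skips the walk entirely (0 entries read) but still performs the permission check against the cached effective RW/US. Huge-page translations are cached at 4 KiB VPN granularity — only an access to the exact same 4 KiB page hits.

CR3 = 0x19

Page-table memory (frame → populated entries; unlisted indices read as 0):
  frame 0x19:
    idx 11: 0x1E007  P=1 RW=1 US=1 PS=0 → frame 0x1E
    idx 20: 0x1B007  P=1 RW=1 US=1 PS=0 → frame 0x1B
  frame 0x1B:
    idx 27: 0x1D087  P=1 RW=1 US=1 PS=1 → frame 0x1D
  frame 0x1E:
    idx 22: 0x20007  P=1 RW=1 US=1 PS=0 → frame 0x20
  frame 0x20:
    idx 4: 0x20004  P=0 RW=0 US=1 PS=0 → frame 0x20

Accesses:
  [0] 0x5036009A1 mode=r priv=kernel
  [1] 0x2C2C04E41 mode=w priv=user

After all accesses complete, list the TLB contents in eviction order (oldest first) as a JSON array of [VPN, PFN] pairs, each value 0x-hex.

Per-access translation:
#0 VA=0x5036009A1 (r,kernel):
  L0: frame=0x19 idx=20 entry=0x1B007 [P=1 RW=1 US=1 PS=0]
  L1: frame=0x1B idx=27 entry=0x1D087 [P=1 RW=1 US=1 PS=1]
  ✓ 0x1D9A1 (huge @L1)  — 2 lookups
#1 VA=0x2C2C04E41 (w,user):
  L0: frame=0x19 idx=11 entry=0x1E007 [P=1 RW=1 US=1 PS=0]
  L1: frame=0x1E idx=22 entry=0x20007 [P=1 RW=1 US=1 PS=0]
  L2: frame=0x20 idx=4 entry=0x20004 [P=0 RW=0 US=1 PS=0]
  ⇒ fault: PAGE_NOT_PRESENT  — 3 lookups

TLB: [["0x503600", "0x1D"]]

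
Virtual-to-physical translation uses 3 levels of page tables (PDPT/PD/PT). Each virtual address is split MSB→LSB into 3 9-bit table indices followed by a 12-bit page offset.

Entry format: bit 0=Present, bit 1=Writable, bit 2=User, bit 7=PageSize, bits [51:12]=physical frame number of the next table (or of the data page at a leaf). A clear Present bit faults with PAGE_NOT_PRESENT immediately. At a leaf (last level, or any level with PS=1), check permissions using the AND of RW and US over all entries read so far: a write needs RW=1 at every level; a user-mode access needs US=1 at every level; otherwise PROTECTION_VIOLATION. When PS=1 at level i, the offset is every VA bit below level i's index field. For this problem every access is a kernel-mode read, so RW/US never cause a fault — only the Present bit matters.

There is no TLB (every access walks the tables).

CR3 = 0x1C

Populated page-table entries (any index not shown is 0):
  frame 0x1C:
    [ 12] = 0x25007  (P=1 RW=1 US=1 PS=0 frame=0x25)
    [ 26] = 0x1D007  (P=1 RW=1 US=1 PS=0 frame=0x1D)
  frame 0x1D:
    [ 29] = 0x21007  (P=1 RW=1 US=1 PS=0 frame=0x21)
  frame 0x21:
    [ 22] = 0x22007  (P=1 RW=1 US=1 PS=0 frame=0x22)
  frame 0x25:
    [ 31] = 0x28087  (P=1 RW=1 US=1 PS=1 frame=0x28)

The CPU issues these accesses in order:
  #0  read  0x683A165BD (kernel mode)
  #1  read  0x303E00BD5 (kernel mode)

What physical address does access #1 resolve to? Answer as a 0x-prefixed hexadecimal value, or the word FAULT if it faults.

Trace:
#0 VA=0x683A165BD (r,kernel):
  L0: frame=0x1C idx=26 entry=0x1D007 [P=1 RW=1 US=1 PS=0]
  L1: frame=0x1D idx=29 entry=0x21007 [P=1 RW=1 US=1 PS=0]
  L2: frame=0x21 idx=22 entry=0x22007 [P=1 RW=1 US=1 PS=0]
  ✓ 0x225BD  — 3 lookups
#1 VA=0x303E00BD5 (r,kernel):
  L0: frame=0x1C idx=12 entry=0x25007 [P=1 RW=1 US=1 PS=0]
  L1: frame=0x25 idx=31 entry=0x28087 [P=1 RW=1 US=1 PS=1]
  ✓ 0x28BD5 (huge @L1)  — 2 lookups

Access #1 PA: 0x28BD5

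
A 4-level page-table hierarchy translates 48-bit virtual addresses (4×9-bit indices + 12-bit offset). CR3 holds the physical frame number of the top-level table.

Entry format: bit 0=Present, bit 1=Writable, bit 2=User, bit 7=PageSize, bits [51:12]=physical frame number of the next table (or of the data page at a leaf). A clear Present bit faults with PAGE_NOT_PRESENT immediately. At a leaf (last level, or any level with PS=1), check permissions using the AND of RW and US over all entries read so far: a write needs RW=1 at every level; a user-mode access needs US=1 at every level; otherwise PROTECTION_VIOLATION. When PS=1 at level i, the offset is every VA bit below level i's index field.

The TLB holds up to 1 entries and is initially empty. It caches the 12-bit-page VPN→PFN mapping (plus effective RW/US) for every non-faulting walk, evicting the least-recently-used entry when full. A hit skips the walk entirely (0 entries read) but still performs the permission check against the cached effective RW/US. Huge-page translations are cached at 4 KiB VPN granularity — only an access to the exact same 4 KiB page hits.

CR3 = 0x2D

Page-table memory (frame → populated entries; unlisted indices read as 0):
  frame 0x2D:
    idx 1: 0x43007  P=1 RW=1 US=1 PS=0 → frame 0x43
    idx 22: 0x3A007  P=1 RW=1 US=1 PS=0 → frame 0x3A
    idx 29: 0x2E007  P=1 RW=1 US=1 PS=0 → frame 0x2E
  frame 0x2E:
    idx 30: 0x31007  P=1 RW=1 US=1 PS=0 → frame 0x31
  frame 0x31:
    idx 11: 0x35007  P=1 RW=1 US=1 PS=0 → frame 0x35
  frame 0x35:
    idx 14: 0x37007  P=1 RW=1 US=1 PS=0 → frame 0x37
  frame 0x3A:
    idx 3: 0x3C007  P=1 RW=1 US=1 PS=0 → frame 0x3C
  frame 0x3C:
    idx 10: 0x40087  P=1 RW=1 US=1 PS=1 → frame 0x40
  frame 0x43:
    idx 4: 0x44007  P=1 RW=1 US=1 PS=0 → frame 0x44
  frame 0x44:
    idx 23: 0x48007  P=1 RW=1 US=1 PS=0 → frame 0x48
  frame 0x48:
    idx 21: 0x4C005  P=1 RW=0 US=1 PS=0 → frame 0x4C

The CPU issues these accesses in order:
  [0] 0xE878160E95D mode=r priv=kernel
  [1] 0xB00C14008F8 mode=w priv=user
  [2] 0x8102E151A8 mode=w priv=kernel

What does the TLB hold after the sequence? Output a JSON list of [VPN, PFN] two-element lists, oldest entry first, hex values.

Trace:
#0 VA=0xE878160E95D (r,kernel):
  L0: frame=0x2D idx=29 entry=0x2E007 [P=1 RW=1 US=1 PS=0]
  L1: frame=0x2E idx=30 entry=0x31007 [P=1 RW=1 US=1 PS=0]
  L2: frame=0x31 idx=11 entry=0x35007 [P=1 RW=1 US=1 PS=0]
  L3: frame=0x35 idx=14 entry=0x37007 [P=1 RW=1 US=1 PS=0]
  ✓ 0x3795D  — 4 lookups
#1 VA=0xB00C14008F8 (w,user):
  L0: frame=0x2D idx=22 entry=0x3A007 [P=1 RW=1 US=1 PS=0]
  L1: frame=0x3A idx=3 entry=0x3C007 [P=1 RW=1 US=1 PS=0]
  L2: frame=0x3C idx=10 entry=0x40087 [P=1 RW=1 US=1 PS=1]
  ✓ 0x408F8 (huge @L2)  — 3 lookups
#2 VA=0x8102E151A8 (w,kernel):
  L0: frame=0x2D idx=1 entry=0x43007 [P=1 RW=1 US=1 PS=0]
  L1: frame=0x43 idx=4 entry=0x44007 [P=1 RW=1 US=1 PS=0]
  L2: frame=0x44 idx=23 entry=0x48007 [P=1 RW=1 US=1 PS=0]
  L3: frame=0x48 idx=21 entry=0x4C005 [P=1 RW=0 US=1 PS=0]
  → PROTECTION_VIOLATION  (4 entries read)

TLB: [["0xB00C1400", "0x40"]]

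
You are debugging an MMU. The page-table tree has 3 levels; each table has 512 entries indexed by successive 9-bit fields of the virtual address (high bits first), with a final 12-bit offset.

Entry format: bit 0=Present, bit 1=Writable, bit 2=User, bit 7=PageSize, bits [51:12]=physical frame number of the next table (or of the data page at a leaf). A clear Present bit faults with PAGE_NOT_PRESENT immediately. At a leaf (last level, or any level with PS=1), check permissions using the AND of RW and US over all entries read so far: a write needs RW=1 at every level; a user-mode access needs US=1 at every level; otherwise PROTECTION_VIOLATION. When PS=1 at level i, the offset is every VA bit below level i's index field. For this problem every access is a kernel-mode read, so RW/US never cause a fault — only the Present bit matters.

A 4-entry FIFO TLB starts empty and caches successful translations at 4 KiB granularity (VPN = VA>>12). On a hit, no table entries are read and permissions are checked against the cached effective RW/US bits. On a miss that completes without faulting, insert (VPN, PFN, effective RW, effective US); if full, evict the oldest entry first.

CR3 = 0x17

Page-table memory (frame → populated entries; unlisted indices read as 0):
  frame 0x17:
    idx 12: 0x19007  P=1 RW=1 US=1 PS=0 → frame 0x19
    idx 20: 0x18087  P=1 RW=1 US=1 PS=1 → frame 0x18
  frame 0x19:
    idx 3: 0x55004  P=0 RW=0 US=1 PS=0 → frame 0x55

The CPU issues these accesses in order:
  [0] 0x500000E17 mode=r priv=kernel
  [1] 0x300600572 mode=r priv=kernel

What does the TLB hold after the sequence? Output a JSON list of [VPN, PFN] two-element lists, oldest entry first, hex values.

Per-access translation:
#0 VA=0x500000E17 (r,kernel):
  lvl0: tbl 0x17, slot 20 ⇒ 0x18087 (P1/RW1/US1/PS1)
  → PA=0x18E17 (huge @L0)  (1 entries read)
#1 VA=0x300600572 (r,kernel):
  lvl0: tbl 0x17, slot 12 ⇒ 0x19007 (P1/RW1/US1/PS0)
  lvl1: tbl 0x19, slot 3 ⇒ 0x55004 (P0/RW0/US1/PS0)
  ✗ PAGE_NOT_PRESENT  [2 reads]

TLB: [["0x500000", "0x18"]]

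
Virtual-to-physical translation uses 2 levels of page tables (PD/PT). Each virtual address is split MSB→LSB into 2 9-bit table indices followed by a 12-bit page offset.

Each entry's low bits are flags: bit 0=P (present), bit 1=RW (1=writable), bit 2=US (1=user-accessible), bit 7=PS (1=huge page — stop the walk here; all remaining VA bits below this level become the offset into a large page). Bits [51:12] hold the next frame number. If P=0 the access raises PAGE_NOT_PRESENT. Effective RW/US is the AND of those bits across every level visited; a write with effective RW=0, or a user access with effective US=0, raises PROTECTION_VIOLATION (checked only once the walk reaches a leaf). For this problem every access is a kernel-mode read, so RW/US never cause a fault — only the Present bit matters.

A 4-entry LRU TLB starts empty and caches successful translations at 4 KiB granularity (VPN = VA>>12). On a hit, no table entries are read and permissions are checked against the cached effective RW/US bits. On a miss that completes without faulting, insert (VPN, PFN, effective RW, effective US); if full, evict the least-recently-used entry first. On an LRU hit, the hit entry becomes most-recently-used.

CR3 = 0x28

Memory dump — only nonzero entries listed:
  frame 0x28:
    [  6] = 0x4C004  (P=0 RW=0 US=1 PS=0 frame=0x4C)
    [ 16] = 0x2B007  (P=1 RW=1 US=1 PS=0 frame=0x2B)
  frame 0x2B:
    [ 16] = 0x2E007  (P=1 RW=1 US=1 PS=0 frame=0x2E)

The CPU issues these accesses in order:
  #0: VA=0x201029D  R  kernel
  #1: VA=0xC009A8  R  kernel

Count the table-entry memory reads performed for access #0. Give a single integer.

Per-access translation:
#0 VA=0x201029D (r,kernel):
  L0 @0x28[16] → 0x2B007  P=1,RW=1,US=1,PS=0
  L1 @0x2B[16] → 0x2E007  P=1,RW=1,US=1,PS=0
  → PA=0x2E29D  (2 entries read)
#1 VA=0xC009A8 (r,kernel):
  L0 @0x28[6] → 0x4C004  P=0,RW=0,US=1,PS=0
  → PAGE_NOT_PRESENT  (1 entries read)

Entries read for #0: 2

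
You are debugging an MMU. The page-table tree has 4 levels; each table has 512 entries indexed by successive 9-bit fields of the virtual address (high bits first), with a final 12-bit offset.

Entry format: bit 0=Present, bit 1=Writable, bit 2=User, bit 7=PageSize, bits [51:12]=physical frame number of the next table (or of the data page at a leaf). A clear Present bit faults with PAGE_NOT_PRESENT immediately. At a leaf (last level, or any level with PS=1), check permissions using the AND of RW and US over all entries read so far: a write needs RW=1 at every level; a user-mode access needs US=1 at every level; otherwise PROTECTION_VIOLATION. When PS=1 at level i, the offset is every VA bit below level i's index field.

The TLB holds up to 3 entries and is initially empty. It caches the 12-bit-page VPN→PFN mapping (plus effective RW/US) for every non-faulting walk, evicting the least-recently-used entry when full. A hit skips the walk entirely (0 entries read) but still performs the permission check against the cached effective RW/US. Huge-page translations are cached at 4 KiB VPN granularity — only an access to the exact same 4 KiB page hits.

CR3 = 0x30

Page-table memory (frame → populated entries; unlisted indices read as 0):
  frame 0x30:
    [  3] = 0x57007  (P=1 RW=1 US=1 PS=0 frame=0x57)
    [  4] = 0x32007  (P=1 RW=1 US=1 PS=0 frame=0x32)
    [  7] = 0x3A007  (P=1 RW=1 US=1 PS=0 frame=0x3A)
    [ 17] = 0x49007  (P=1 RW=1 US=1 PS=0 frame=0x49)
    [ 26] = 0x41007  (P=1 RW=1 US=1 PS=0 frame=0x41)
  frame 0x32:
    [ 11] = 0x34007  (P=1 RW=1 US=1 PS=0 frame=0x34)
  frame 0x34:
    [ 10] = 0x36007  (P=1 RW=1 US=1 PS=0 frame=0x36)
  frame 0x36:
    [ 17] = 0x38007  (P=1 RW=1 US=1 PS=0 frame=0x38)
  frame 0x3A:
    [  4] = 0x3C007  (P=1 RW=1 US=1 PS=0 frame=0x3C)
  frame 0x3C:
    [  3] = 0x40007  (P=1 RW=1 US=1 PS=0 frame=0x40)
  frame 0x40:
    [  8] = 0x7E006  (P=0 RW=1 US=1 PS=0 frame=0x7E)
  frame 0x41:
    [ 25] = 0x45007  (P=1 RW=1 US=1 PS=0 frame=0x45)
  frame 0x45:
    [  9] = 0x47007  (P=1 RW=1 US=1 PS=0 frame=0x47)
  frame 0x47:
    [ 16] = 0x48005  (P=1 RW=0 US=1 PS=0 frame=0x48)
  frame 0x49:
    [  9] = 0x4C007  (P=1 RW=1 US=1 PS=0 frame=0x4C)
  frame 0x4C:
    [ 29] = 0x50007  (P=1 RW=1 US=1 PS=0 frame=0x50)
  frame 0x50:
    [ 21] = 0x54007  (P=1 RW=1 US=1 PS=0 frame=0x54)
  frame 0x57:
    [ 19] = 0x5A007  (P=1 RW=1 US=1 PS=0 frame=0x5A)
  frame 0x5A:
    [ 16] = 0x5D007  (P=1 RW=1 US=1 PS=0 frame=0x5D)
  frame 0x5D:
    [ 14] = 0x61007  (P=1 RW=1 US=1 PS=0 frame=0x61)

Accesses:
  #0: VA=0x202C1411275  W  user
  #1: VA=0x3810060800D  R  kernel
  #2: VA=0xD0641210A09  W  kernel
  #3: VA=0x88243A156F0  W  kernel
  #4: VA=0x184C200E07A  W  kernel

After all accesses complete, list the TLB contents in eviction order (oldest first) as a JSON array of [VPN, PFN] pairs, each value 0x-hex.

Per-access translation:
#0 VA=0x202C1411275 (w,user):
  lvl0: tbl 0x30, slot 4 ⇒ 0x32007 (P1/RW1/US1/PS0)
  lvl1: tbl 0x32, slot 11 ⇒ 0x34007 (P1/RW1/US1/PS0)
  lvl2: tbl 0x34, slot 10 ⇒ 0x36007 (P1/RW1/US1/PS0)
  lvl3: tbl 0x36, slot 17 ⇒ 0x38007 (P1/RW1/US1/PS0)
  → PA=0x38275  (4 entries read)
#1 VA=0x3810060800D (r,kernel):
  lvl0: tbl 0x30, slot 7 ⇒ 0x3A007 (P1/RW1/US1/PS0)
  lvl1: tbl 0x3A, slot 4 ⇒ 0x3C007 (P1/RW1/US1/PS0)
  lvl2: tbl 0x3C, slot 3 ⇒ 0x40007 (P1/RW1/US1/PS0)
  lvl3: tbl 0x40, slot 8 ⇒ 0x7E006 (P0/RW1/US1/PS0)
  ⇒ fault: PAGE_NOT_PRESENT  — 4 lookups
#2 VA=0xD0641210A09 (w,kernel):
  lvl0: tbl 0x30, slot 26 ⇒ 0x41007 (P1/RW1/US1/PS0)
  lvl1: tbl 0x41, slot 25 ⇒ 0x45007 (P1/RW1/US1/PS0)
  lvl2: tbl 0x45, slot 9 ⇒ 0x47007 (P1/RW1/US1/PS0)
  lvl3: tbl 0x47, slot 16 ⇒ 0x48005 (P1/RW0/US1/PS0)
  ⇒ fault: PROTECTION_VIOLATION  — 4 lookups
#3 VA=0x88243A156F0 (w,kernel):
  lvl0: tbl 0x30, slot 17 ⇒ 0x49007 (P1/RW1/US1/PS0)
  lvl1: tbl 0x49, slot 9 ⇒ 0x4C007 (P1/RW1/US1/PS0)
  lvl2: tbl 0x4C, slot 29 ⇒ 0x50007 (P1/RW1/US1/PS0)
  lvl3: tbl 0x50, slot 21 ⇒ 0x54007 (P1/RW1/US1/PS0)
  → PA=0x546F0  (4 entries read)
#4 VA=0x184C200E07A (w,kernel):
  lvl0: tbl 0x30, slot 3 ⇒ 0x57007 (P1/RW1/US1/PS0)
  lvl1: tbl 0x57, slot 19 ⇒ 0x5A007 (P1/RW1/US1/PS0)
  lvl2: tbl 0x5A, slot 16 ⇒ 0x5D007 (P1/RW1/US1/PS0)
  lvl3: tbl 0x5D, slot 14 ⇒ 0x61007 (P1/RW1/US1/PS0)
  → PA=0x6107A  (4 entries read)

TLB: [["0x202C1411", "0x38"], ["0x88243A15", "0x54"], ["0x184C200E", "0x61"]]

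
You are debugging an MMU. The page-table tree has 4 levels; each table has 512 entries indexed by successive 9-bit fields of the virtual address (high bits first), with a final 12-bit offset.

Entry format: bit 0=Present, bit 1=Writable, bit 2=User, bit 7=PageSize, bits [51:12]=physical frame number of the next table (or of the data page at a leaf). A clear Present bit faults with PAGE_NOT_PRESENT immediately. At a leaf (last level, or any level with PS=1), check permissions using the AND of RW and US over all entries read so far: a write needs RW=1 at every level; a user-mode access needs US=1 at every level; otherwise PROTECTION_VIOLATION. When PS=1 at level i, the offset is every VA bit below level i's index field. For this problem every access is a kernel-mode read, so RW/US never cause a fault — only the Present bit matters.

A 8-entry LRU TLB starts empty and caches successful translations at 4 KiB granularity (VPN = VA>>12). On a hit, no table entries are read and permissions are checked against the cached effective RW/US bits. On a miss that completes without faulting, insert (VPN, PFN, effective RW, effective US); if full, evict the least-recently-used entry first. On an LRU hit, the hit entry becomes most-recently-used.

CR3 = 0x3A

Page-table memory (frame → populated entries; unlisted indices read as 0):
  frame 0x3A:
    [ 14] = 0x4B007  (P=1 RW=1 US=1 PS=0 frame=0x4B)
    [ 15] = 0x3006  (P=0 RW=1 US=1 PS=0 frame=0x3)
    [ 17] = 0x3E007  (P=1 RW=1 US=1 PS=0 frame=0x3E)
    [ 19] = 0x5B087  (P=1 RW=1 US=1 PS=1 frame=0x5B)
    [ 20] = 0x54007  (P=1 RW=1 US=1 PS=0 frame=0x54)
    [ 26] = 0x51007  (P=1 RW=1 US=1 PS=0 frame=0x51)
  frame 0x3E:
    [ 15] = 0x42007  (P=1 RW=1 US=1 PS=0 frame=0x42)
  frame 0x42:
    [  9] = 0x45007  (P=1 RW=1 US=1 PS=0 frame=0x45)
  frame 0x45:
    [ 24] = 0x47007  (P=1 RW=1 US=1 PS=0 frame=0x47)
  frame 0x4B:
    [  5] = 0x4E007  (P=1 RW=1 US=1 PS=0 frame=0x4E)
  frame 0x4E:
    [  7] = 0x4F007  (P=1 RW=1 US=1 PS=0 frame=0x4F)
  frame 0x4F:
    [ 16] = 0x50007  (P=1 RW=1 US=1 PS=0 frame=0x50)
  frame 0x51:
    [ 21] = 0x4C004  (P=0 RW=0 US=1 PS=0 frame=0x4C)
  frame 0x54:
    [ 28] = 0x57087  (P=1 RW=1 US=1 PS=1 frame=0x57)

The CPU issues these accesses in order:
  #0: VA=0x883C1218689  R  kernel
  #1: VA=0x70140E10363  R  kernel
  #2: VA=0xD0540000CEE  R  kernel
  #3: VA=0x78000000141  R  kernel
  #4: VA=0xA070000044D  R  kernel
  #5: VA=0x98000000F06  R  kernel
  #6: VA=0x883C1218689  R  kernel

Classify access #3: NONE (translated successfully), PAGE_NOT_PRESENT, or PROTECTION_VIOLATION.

Trace:
#0 VA=0x883C1218689 (r,kernel):
  L0: frame=0x3A idx=17 entry=0x3E007 [P=1 RW=1 US=1 PS=0]
  L1: frame=0x3E idx=15 entry=0x42007 [P=1 RW=1 US=1 PS=0]
  L2: frame=0x42 idx=9 entry=0x45007 [P=1 RW=1 US=1 PS=0]
  L3: frame=0x45 idx=24 entry=0x47007 [P=1 RW=1 US=1 PS=0]
  ⇒ phys 0x47689  [4 reads]
#1 VA=0x70140E10363 (r,kernel):
  L0: frame=0x3A idx=14 entry=0x4B007 [P=1 RW=1 US=1 PS=0]
  L1: frame=0x4B idx=5 entry=0x4E007 [P=1 RW=1 US=1 PS=0]
  L2: frame=0x4E idx=7 entry=0x4F007 [P=1 RW=1 US=1 PS=0]
  L3: frame=0x4F idx=16 entry=0x50007 [P=1 RW=1 US=1 PS=0]
  ⇒ phys 0x50363  [4 reads]
#2 VA=0xD0540000CEE (r,kernel):
  L0: frame=0x3A idx=26 entry=0x51007 [P=1 RW=1 US=1 PS=0]
  L1: frame=0x51 idx=21 entry=0x4C004 [P=0 RW=0 US=1 PS=0]
  ✗ PAGE_NOT_PRESENT  [2 reads]
#3 VA=0x78000000141 (r,kernel):
  L0: frame=0x3A idx=15 entry=0x3006 [P=0 RW=1 US=1 PS=0]
  ✗ PAGE_NOT_PRESENT  [1 reads]
#4 VA=0xA070000044D (r,kernel):
  L0: frame=0x3A idx=20 entry=0x54007 [P=1 RW=1 US=1 PS=0]
  L1: frame=0x54 idx=28 entry=0x57087 [P=1 RW=1 US=1 PS=1]
  ⇒ phys 0x5744D (huge @L1)  [2 reads]
#5 VA=0x98000000F06 (r,kernel):
  L0: frame=0x3A idx=19 entry=0x5B087 [P=1 RW=1 US=1 PS=1]
  ⇒ phys 0x5BF06 (huge @L0)  [1 reads]
#6 VA=0x883C1218689 (r,kernel):
  TLB hit vpn=0x883C1218 → PA=0x47689

Access #3 fault: PAGE_NOT_PRESENT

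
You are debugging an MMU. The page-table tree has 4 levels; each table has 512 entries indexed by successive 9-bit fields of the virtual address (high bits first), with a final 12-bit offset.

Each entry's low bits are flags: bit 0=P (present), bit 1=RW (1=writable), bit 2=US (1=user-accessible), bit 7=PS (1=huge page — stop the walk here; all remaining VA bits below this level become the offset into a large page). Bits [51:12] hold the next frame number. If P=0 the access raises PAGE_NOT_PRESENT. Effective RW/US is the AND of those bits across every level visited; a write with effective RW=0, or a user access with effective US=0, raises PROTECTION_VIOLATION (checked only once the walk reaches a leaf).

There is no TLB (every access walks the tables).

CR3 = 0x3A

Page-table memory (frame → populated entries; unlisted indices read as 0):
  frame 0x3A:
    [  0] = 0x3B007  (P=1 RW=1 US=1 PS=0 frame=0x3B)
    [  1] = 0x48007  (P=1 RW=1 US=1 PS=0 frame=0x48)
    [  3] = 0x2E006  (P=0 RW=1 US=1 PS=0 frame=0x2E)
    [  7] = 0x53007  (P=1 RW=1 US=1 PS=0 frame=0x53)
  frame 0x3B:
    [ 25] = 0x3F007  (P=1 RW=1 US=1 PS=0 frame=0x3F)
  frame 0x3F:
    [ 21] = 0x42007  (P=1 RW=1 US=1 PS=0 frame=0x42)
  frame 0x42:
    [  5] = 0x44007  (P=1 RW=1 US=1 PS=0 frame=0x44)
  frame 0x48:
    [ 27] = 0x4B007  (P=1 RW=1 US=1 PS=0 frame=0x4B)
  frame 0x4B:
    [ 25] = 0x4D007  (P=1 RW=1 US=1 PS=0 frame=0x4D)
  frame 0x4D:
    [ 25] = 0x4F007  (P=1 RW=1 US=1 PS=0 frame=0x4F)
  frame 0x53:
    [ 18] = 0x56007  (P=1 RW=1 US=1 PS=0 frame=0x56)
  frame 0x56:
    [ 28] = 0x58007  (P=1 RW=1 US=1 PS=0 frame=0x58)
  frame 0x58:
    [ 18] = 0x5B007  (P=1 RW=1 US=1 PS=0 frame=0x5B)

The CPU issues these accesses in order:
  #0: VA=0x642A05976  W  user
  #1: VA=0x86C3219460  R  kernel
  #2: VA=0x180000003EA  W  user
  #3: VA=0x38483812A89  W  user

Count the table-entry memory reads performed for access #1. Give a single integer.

Trace:
#0 VA=0x642A05976 (w,user):
  L0: frame=0x3A idx=0 entry=0x3B007 [P=1 RW=1 US=1 PS=0]
  L1: frame=0x3B idx=25 entry=0x3F007 [P=1 RW=1 US=1 PS=0]
  L2: frame=0x3F idx=21 entry=0x42007 [P=1 RW=1 US=1 PS=0]
  L3: frame=0x42 idx=5 entry=0x44007 [P=1 RW=1 US=1 PS=0]
  ✓ 0x44976  — 4 lookups
#1 VA=0x86C3219460 (r,kernel):
  L0: frame=0x3A idx=1 entry=0x48007 [P=1 RW=1 US=1 PS=0]
  L1: frame=0x48 idx=27 entry=0x4B007 [P=1 RW=1 US=1 PS=0]
  L2: frame=0x4B idx=25 entry=0x4D007 [P=1 RW=1 US=1 PS=0]
  L3: frame=0x4D idx=25 entry=0x4F007 [P=1 RW=1 US=1 PS=0]
  ✓ 0x4F460  — 4 lookups
#2 VA=0x180000003EA (w,user):
  L0: frame=0x3A idx=3 entry=0x2E006 [P=0 RW=1 US=1 PS=0]
  ⇒ fault: PAGE_NOT_PRESENT  — 1 lookups
#3 VA=0x38483812A89 (w,user):
  L0: frame=0x3A idx=7 entry=0x53007 [P=1 RW=1 US=1 PS=0]
  L1: frame=0x53 idx=18 entry=0x56007 [P=1 RW=1 US=1 PS=0]
  L2: frame=0x56 idx=28 entry=0x58007 [P=1 RW=1 US=1 PS=0]
  L3: frame=0x58 idx=18 entry=0x5B007 [P=1 RW=1 US=1 PS=0]
  ✓ 0x5BA89  — 4 lookups

Entries read for #1: 4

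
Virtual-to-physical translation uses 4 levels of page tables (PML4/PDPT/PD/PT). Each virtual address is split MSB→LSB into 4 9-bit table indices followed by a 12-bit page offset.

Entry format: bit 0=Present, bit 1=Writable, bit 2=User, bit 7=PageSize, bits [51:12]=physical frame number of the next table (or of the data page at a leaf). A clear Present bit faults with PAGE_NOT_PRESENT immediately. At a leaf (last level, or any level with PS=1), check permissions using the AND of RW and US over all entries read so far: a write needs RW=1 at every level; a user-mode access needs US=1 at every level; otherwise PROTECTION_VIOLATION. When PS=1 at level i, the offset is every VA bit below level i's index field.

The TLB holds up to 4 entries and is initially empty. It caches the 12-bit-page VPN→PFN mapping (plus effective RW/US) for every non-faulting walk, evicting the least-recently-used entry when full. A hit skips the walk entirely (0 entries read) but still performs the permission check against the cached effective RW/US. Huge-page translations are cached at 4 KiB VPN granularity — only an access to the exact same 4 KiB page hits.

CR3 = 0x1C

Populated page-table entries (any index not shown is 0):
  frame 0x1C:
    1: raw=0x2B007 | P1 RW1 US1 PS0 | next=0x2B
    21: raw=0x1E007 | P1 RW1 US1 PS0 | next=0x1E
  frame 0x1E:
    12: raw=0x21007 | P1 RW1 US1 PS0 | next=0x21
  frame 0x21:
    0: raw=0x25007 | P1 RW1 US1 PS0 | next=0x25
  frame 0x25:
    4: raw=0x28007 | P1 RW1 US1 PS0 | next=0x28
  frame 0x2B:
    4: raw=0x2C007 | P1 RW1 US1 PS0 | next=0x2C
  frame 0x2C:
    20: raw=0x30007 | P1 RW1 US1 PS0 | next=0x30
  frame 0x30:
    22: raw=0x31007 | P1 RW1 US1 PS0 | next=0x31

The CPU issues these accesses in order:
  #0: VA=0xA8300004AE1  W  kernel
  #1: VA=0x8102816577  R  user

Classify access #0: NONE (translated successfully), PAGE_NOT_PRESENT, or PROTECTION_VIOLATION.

Per-access translation:
#0 VA=0xA8300004AE1 (w,kernel):
  lvl0: tbl 0x1C, slot 21 ⇒ 0x1E007 (P1/RW1/US1/PS0)
  lvl1: tbl 0x1E, slot 12 ⇒ 0x21007 (P1/RW1/US1/PS0)
  lvl2: tbl 0x21, slot 0 ⇒ 0x25007 (P1/RW1/US1/PS0)
  lvl3: tbl 0x25, slot 4 ⇒ 0x28007 (P1/RW1/US1/PS0)
  ✓ 0x28AE1  — 4 lookups
#1 VA=0x8102816577 (r,user):
  lvl0: tbl 0x1C, slot 1 ⇒ 0x2B007 (P1/RW1/US1/PS0)
  lvl1: tbl 0x2B, slot 4 ⇒ 0x2C007 (P1/RW1/US1/PS0)
  lvl2: tbl 0x2C, slot 20 ⇒ 0x30007 (P1/RW1/US1/PS0)
  lvl3: tbl 0x30, slot 22 ⇒ 0x31007 (P1/RW1/US1/PS0)
  ✓ 0x31577  — 4 lookups

Access #0 fault: NONE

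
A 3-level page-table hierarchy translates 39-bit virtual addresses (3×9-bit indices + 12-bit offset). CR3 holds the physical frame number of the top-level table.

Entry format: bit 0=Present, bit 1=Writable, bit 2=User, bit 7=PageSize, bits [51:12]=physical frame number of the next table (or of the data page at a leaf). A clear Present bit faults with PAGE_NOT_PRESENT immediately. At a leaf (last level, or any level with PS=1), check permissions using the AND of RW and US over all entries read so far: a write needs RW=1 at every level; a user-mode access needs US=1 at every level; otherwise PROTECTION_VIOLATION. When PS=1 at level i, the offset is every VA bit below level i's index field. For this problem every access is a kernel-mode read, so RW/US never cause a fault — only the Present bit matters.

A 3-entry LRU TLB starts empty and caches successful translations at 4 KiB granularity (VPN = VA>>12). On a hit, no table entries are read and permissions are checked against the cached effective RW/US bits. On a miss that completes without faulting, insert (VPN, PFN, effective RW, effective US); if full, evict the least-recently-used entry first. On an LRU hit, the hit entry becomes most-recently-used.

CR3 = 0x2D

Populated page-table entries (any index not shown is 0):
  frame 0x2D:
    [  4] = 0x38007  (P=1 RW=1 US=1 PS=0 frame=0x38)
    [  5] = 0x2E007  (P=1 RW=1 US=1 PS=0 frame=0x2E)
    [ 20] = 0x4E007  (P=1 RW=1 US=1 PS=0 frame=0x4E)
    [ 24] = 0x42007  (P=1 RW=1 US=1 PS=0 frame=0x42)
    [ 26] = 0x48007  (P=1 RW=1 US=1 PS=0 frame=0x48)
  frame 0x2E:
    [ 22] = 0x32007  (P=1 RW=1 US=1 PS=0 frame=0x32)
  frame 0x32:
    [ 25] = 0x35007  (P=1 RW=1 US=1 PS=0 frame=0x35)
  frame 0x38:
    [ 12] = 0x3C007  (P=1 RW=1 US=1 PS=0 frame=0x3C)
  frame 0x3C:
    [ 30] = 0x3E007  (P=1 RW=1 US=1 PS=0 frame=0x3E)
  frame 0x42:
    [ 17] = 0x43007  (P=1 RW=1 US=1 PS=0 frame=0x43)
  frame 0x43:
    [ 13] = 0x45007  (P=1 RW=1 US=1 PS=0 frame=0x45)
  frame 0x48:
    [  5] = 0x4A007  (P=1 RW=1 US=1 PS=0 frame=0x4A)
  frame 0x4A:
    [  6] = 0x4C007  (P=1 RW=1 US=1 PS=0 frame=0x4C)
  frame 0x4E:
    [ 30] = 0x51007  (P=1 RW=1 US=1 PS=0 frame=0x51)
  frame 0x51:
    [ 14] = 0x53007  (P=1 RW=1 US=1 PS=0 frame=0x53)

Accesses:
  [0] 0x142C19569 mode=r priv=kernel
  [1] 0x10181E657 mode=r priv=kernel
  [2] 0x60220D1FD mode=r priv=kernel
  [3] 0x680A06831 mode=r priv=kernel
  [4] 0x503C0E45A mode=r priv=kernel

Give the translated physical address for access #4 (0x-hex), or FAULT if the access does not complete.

Walk each access:
#0 VA=0x142C19569 (r,kernel):
  [0] read 0x2D idx=5: raw=0x2E007 flags P=1 W=1 U=1 S=0
  [1] read 0x2E idx=22: raw=0x32007 flags P=1 W=1 U=1 S=0
  [2] read 0x32 idx=25: raw=0x35007 flags P=1 W=1 U=1 S=0
  ⇒ phys 0x35569  [3 reads]
#1 VA=0x10181E657 (r,kernel):
  [0] read 0x2D idx=4: raw=0x38007 flags P=1 W=1 U=1 S=0
  [1] read 0x38 idx=12: raw=0x3C007 flags P=1 W=1 U=1 S=0
  [2] read 0x3C idx=30: raw=0x3E007 flags P=1 W=1 U=1 S=0
  ⇒ phys 0x3E657  [3 reads]
#2 VA=0x60220D1FD (r,kernel):
  [0] read 0x2D idx=24: raw=0x42007 flags P=1 W=1 U=1 S=0
  [1] read 0x42 idx=17: raw=0x43007 flags P=1 W=1 U=1 S=0
  [2] read 0x43 idx=13: raw=0x45007 flags P=1 W=1 U=1 S=0
  ⇒ phys 0x451FD  [3 reads]
#3 VA=0x680A06831 (r,kernel):
  [0] read 0x2D idx=26: raw=0x48007 flags P=1 W=1 U=1 S=0
  [1] read 0x48 idx=5: raw=0x4A007 flags P=1 W=1 U=1 S=0
  [2] read 0x4A idx=6: raw=0x4C007 flags P=1 W=1 U=1 S=0
  ⇒ phys 0x4C831  [3 reads]
#4 VA=0x503C0E45A (r,kernel):
  [0] read 0x2D idx=20: raw=0x4E007 flags P=1 W=1 U=1 S=0
  [1] read 0x4E idx=30: raw=0x51007 flags P=1 W=1 U=1 S=0
  [2] read 0x51 idx=14: raw=0x53007 flags P=1 W=1 U=1 S=0
  ⇒ phys 0x5345A  [3 reads]

Access #4 PA: 0x5345A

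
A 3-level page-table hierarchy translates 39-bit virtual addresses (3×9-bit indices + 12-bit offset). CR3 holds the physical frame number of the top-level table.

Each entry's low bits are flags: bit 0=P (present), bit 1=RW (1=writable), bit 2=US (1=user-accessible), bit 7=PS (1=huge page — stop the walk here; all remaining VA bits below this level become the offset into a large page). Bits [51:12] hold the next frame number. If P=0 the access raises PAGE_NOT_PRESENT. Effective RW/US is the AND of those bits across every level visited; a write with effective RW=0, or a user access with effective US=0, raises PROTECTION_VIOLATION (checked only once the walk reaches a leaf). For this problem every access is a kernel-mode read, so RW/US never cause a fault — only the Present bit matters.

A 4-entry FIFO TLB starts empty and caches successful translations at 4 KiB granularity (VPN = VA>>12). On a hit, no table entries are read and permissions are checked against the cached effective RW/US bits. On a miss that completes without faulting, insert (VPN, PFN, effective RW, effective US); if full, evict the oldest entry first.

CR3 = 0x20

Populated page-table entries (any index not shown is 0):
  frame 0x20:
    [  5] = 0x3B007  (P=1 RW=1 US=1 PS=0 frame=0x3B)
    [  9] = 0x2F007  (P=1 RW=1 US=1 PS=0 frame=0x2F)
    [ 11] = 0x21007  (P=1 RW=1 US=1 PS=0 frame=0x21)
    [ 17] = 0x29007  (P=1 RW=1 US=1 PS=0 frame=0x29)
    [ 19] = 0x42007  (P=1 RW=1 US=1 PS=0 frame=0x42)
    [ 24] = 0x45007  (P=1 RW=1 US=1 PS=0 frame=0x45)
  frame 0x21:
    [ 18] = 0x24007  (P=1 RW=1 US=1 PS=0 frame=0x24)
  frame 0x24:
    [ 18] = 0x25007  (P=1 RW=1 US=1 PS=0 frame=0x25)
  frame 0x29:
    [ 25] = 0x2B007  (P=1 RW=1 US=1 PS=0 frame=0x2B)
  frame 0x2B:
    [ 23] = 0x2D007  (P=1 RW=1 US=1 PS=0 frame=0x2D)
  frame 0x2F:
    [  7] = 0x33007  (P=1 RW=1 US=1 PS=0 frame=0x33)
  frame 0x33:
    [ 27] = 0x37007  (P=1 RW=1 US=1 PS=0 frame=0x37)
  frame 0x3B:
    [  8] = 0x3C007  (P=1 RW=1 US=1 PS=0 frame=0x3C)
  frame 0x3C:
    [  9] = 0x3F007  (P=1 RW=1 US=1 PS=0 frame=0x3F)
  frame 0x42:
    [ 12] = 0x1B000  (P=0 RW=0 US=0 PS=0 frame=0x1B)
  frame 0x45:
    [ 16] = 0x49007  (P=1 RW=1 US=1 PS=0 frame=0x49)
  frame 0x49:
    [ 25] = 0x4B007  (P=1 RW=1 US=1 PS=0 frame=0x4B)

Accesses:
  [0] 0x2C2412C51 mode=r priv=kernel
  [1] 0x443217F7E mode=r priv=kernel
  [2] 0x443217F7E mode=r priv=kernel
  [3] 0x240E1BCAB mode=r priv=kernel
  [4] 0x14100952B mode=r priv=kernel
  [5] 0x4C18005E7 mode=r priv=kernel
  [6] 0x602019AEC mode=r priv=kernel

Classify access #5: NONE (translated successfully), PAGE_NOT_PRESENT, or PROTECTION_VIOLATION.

Trace:
#0 VA=0x2C2412C51 (r,kernel):
  lvl0: tbl 0x20, slot 11 ⇒ 0x21007 (P1/RW1/US1/PS0)
  lvl1: tbl 0x21, slot 18 ⇒ 0x24007 (P1/RW1/US1/PS0)
  lvl2: tbl 0x24, slot 18 ⇒ 0x25007 (P1/RW1/US1/PS0)
  ⇒ phys 0x25C51  [3 reads]
#1 VA=0x443217F7E (r,kernel):
  lvl0: tbl 0x20, slot 17 ⇒ 0x29007 (P1/RW1/US1/PS0)
  lvl1: tbl 0x29, slot 25 ⇒ 0x2B007 (P1/RW1/US1/PS0)
  lvl2: tbl 0x2B, slot 23 ⇒ 0x2D007 (P1/RW1/US1/PS0)
  ⇒ phys 0x2DF7E  [3 reads]
#2 VA=0x443217F7E (r,kernel):
  TLB hit vpn=0x443217 → PA=0x2DF7E
#3 VA=0x240E1BCAB (r,kernel):
  lvl0: tbl 0x20, slot 9 ⇒ 0x2F007 (P1/RW1/US1/PS0)
  lvl1: tbl 0x2F, slot 7 ⇒ 0x33007 (P1/RW1/US1/PS0)
  lvl2: tbl 0x33, slot 27 ⇒ 0x37007 (P1/RW1/US1/PS0)
  ⇒ phys 0x37CAB  [3 reads]
#4 VA=0x14100952B (r,kernel):
  lvl0: tbl 0x20, slot 5 ⇒ 0x3B007 (P1/RW1/US1/PS0)
  lvl1: tbl 0x3B, slot 8 ⇒ 0x3C007 (P1/RW1/US1/PS0)
  lvl2: tbl 0x3C, slot 9 ⇒ 0x3F007 (P1/RW1/US1/PS0)
  ⇒ phys 0x3F52B  [3 reads]
#5 VA=0x4C18005E7 (r,kernel):
  lvl0: tbl 0x20, slot 19 ⇒ 0x42007 (P1/RW1/US1/PS0)
  lvl1: tbl 0x42, slot 12 ⇒ 0x1B000 (P0/RW0/US0/PS0)
  → PAGE_NOT_PRESENT  (2 entries read)
#6 VA=0x602019AEC (r,kernel):
  lvl0: tbl 0x20, slot 24 ⇒ 0x45007 (P1/RW1/US1/PS0)
  lvl1: tbl 0x45, slot 16 ⇒ 0x49007 (P1/RW1/US1/PS0)
  lvl2: tbl 0x49, slot 25 ⇒ 0x4B007 (P1/RW1/US1/PS0)
  ⇒ phys 0x4BAEC  [3 reads]

Access #5 fault: PAGE_NOT_PRESENT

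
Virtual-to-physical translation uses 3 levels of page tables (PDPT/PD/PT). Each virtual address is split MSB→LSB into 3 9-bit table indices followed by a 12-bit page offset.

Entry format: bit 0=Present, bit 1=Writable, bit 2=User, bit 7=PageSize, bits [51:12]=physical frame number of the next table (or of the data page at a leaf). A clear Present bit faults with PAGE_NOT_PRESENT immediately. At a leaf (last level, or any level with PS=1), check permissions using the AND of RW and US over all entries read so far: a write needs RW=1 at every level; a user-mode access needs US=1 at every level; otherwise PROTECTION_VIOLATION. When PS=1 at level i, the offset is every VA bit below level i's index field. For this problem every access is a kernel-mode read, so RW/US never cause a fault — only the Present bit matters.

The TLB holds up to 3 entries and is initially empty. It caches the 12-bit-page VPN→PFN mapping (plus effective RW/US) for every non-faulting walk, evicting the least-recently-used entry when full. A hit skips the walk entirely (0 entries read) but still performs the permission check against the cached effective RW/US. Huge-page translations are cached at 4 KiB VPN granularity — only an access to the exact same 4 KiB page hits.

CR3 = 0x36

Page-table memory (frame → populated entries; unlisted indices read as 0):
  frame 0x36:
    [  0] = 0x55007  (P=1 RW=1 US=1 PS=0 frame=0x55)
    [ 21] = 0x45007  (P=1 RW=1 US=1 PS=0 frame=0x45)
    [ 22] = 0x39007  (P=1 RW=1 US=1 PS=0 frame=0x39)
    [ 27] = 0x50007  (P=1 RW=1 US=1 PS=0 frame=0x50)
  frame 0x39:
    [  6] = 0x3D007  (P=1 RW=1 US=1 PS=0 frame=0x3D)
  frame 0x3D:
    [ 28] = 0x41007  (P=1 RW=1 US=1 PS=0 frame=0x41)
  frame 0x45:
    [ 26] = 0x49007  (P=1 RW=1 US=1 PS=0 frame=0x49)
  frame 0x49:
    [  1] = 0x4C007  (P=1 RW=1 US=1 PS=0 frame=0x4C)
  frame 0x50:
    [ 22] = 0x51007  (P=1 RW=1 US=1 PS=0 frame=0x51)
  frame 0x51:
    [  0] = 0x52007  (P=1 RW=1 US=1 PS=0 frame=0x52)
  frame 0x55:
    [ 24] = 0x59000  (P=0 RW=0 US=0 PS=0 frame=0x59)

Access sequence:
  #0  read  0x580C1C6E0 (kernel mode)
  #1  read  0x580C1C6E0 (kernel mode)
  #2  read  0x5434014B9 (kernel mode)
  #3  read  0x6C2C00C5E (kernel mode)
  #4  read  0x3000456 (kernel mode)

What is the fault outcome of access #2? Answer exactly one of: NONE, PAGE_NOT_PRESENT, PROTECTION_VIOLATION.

Walk each access:
#0 VA=0x580C1C6E0 (r,kernel):
  L0 @0x36[22] → 0x39007  P=1,RW=1,US=1,PS=0
  L1 @0x39[6] → 0x3D007  P=1,RW=1,US=1,PS=0
  L2 @0x3D[28] → 0x41007  P=1,RW=1,US=1,PS=0
  ✓ 0x416E0  — 3 lookups
#1 VA=0x580C1C6E0 (r,kernel):
  TLB hit vpn=0x580C1C → PA=0x416E0
#2 VA=0x5434014B9 (r,kernel):
  L0 @0x36[21] → 0x45007  P=1,RW=1,US=1,PS=0
  L1 @0x45[26] → 0x49007  P=1,RW=1,US=1,PS=0
  L2 @0x49[1] → 0x4C007  P=1,RW=1,US=1,PS=0
  ✓ 0x4C4B9  — 3 lookups
#3 VA=0x6C2C00C5E (r,kernel):
  L0 @0x36[27] → 0x50007  P=1,RW=1,US=1,PS=0
  L1 @0x50[22] → 0x51007  P=1,RW=1,US=1,PS=0
  L2 @0x51[0] → 0x52007  P=1,RW=1,US=1,PS=0
  ✓ 0x52C5E  — 3 lookups
#4 VA=0x3000456 (r,kernel):
  L0 @0x36[0] → 0x55007  P=1,RW=1,US=1,PS=0
  L1 @0x55[24] → 0x59000  P=0,RW=0,US=0,PS=0
  ✗ PAGE_NOT_PRESENT  [2 reads]

Access #2 fault: NONE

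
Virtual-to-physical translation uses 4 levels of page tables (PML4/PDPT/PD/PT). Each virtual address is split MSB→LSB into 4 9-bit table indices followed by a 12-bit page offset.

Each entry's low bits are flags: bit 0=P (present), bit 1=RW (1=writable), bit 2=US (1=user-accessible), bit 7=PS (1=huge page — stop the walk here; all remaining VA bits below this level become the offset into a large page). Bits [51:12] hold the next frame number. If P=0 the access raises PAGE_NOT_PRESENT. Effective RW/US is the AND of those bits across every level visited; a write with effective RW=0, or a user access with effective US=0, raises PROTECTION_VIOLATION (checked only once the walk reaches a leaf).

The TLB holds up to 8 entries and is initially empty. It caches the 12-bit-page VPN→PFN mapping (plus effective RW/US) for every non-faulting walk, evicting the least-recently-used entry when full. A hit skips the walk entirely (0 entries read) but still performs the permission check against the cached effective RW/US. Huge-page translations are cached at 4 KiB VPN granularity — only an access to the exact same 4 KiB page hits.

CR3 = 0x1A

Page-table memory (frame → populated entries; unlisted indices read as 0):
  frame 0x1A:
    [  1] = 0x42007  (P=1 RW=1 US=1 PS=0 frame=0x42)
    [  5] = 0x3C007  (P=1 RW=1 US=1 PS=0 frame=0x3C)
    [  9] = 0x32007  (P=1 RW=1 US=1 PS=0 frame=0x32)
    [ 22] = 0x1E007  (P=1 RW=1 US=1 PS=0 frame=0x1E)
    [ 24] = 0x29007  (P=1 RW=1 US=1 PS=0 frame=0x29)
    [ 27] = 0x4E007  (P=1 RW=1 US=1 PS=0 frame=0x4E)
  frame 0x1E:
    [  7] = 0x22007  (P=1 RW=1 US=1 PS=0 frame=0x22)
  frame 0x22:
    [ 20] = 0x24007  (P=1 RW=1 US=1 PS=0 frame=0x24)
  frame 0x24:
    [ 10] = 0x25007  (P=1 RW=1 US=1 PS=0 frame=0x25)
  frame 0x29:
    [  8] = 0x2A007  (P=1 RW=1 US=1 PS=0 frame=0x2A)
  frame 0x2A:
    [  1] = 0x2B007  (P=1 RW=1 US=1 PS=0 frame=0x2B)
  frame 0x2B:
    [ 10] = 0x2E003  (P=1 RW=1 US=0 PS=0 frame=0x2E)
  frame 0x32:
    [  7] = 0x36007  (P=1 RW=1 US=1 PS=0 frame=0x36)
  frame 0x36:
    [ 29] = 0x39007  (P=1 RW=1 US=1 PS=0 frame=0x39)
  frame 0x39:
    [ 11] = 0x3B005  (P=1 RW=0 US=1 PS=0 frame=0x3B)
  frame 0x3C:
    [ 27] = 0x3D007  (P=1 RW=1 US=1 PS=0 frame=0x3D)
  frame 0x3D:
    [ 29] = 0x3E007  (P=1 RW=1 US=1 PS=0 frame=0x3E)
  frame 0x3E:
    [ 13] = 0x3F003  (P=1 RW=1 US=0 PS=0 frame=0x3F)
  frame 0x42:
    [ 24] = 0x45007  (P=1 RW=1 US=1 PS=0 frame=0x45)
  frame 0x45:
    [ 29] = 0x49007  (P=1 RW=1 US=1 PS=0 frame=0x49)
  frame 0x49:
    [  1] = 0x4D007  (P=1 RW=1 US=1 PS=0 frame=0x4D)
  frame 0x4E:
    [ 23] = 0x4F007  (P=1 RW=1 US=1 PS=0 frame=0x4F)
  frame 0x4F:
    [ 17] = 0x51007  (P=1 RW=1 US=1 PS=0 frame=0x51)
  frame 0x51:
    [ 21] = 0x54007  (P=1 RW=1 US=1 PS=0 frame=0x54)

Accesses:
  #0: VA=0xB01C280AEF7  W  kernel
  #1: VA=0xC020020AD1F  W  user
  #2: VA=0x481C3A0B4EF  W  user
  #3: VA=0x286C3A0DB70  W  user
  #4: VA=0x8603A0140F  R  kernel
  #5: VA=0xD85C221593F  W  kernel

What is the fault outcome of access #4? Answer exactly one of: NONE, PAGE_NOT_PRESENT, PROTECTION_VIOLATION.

Per-access translation:
#0 VA=0xB01C280AEF7 (w,kernel):
  lvl0: tbl 0x1A, slot 22 ⇒ 0x1E007 (P1/RW1/US1/PS0)
  lvl1: tbl 0x1E, slot 7 ⇒ 0x22007 (P1/RW1/US1/PS0)
  lvl2: tbl 0x22, slot 20 ⇒ 0x24007 (P1/RW1/US1/PS0)
  lvl3: tbl 0x24, slot 10 ⇒ 0x25007 (P1/RW1/US1/PS0)
  → PA=0x25EF7  (4 entries read)
#1 VA=0xC020020AD1F (w,user):
  lvl0: tbl 0x1A, slot 24 ⇒ 0x29007 (P1/RW1/US1/PS0)
  lvl1: tbl 0x29, slot 8 ⇒ 0x2A007 (P1/RW1/US1/PS0)
  lvl2: tbl 0x2A, slot 1 ⇒ 0x2B007 (P1/RW1/US1/PS0)
  lvl3: tbl 0x2B, slot 10 ⇒ 0x2E003 (P1/RW1/US0/PS0)
  ⇒ fault: PROTECTION_VIOLATION  — 4 lookups
#2 VA=0x481C3A0B4EF (w,user):
  lvl0: tbl 0x1A, slot 9 ⇒ 0x32007 (P1/RW1/US1/PS0)
  lvl1: tbl 0x32, slot 7 ⇒ 0x36007 (P1/RW1/US1/PS0)
  lvl2: tbl 0x36, slot 29 ⇒ 0x39007 (P1/RW1/US1/PS0)
  lvl3: tbl 0x39, slot 11 ⇒ 0x3B005 (P1/RW0/US1/PS0)
  ⇒ fault: PROTECTION_VIOLATION  — 4 lookups
#3 VA=0x286C3A0DB70 (w,user):
  lvl0: tbl 0x1A, slot 5 ⇒ 0x3C007 (P1/RW1/US1/PS0)
  lvl1: tbl 0x3C, slot 27 ⇒ 0x3D007 (P1/RW1/US1/PS0)
  lvl2: tbl 0x3D, slot 29 ⇒ 0x3E007 (P1/RW1/US1/PS0)
  lvl3: tbl 0x3E, slot 13 ⇒ 0x3F003 (P1/RW1/US0/PS0)
  ⇒ fault: PROTECTION_VIOLATION  — 4 lookups
#4 VA=0x8603A0140F (r,kernel):
  lvl0: tbl 0x1A, slot 1 ⇒ 0x42007 (P1/RW1/US1/PS0)
  lvl1: tbl 0x42, slot 24 ⇒ 0x45007 (P1/RW1/US1/PS0)
  lvl2: tbl 0x45, slot 29 ⇒ 0x49007 (P1/RW1/US1/PS0)
  lvl3: tbl 0x49, slot 1 ⇒ 0x4D007 (P1/RW1/US1/PS0)
  → PA=0x4D40F  (4 entries read)
#5 VA=0xD85C221593F (w,kernel):
  lvl0: tbl 0x1A, slot 27 ⇒ 0x4E007 (P1/RW1/US1/PS0)
  lvl1: tbl 0x4E, slot 23 ⇒ 0x4F007 (P1/RW1/US1/PS0)
  lvl2: tbl 0x4F, slot 17 ⇒ 0x51007 (P1/RW1/US1/PS0)
  lvl3: tbl 0x51, slot 21 ⇒ 0x54007 (P1/RW1/US1/PS0)
  → PA=0x5493F  (4 entries read)

Access #4 fault: NONE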